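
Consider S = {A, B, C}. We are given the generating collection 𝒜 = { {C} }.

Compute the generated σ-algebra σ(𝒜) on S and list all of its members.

Start: 𝒜 ∪ {∅, S} = { {}, {C}, S }.
Pass 1. New:
  {A, B}  = S∖{C}
  — 4 sets.
Pass 2: stable.

|σ(𝒜)| = 4.  σ(𝒜) = { {}, {C}, {A, B}, S }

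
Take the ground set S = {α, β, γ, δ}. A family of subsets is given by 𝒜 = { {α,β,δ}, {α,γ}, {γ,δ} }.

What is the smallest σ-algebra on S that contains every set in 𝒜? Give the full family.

σ(𝒜) = { {}, {α}, {β}, {γ}, {δ}, {α,β}, {α,γ}, {α,δ}, {β,γ}, {β,δ}, {γ,δ}, {α,β,γ}, {α,β,δ}, {α,γ,δ}, {β,γ,δ}, S }

Trace:
Start: 𝒜 ∪ {∅, S} = { {}, {α,γ}, {γ,δ}, {α,β,δ}, S }.
Step 1: 4 new —
  {γ}  = S∖{α,β,δ}
  {α,β}  = S∖{γ,δ}
  {β,δ}  = S∖{α,γ}
  {α,γ,δ}  = {γ,δ} ∪ {α,γ}
  (now 9)
Step 2: +3 →
  {β}  = S∖{α,γ,δ}
  {α,β,γ}  = {α,β} ∪ {γ}
  {β,γ,δ}  = {γ,δ} ∪ {β,δ}
  (now 12)
Step 3 adds 3:
  {α}  = S∖{β,γ,δ}
  {δ}  = S∖{α,β,γ}
  {β,γ}  = {γ} ∪ {β}
  (now 15)
Step 4 (1 new):
  {α,δ}  = S∖{β,γ}
  (now 16)
Step 5 adds nothing — fixpoint reached.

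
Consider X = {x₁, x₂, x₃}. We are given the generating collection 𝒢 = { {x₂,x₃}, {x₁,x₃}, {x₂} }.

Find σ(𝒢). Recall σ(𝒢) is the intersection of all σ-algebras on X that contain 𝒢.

σ(𝒢) = { {}, {x₁}, {x₂}, {x₃}, {x₁,x₂}, {x₁,x₃}, {x₂,x₃}, X }

Working:
Begin from { {}, {x₂}, {x₁,x₃}, {x₂,x₃}, X } (that is, 𝒢 plus ∅ and X).
Pass 1: +1 →
  {x₁}  = complement {x₂,x₃}
Pass 2 (1 new):
  {x₁,x₂}  = {x₂} ∪ {x₁}
Pass 3: 1 new —
  {x₃}  = complement {x₁,x₂}
Pass 4: stable.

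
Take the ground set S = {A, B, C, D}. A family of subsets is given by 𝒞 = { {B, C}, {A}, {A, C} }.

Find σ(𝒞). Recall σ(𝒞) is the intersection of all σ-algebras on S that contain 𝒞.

Begin from { {}, {A}, {A, C}, {B, C}, S } (that is, 𝒞 plus ∅ and S).
Pass 1. New:
  {A, D}  = S∖{B, C}
  {B, D}  = S∖{A, C}
  {A, B, C}  = {B, C} ∪ {A, C}
  {B, C, D}  = S∖{A}
  (now 9)
Pass 2 (3 new):
  {D}  = S∖{A, B, C}
  {A, B, D}  = {A, D} ∪ {B, D}
  {A, C, D}  = {A, D} ∪ {A, C}
  (now 12)
Pass 3: +2 →
  {B}  = S∖{A, C, D}
  {C}  = S∖{A, B, D}
  (now 14)
Pass 4: 2 new —
  {A, B}  = {B} ∪ {A}
  {C, D}  = {C} ∪ {D}
  (now 16)
Pass 5: already closed under ᶜ and ∪.

Therefore σ(𝒞) = { {}, {A}, {B}, {C}, {D}, {A, B}, {A, C}, {A, D}, {B, C}, {B, D}, {C, D}, {A, B, C}, {A, B, D}, {A, C, D}, {B, C, D}, S } (|σ(𝒞)| = 16).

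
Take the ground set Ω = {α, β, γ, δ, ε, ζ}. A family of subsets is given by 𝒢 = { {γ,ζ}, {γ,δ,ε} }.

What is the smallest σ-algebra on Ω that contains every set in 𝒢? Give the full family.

Take S₀ = 𝒢 ∪ {∅, Ω} = { {}, {γ,ζ}, {γ,δ,ε}, Ω }.
Pass 1: +3 →
  {α,β,ζ}  = ᶜ of {γ,δ,ε}
  {α,β,δ,ε}  = ᶜ of {γ,ζ}
  {γ,δ,ε,ζ}  = {γ,ζ} ∪ {γ,δ,ε}
  (now 7)
Pass 2 adds 4:
  {α,β}  = ᶜ of {γ,δ,ε,ζ}
  {α,β,γ,ζ}  = {γ,ζ} ∪ {α,β,ζ}
  {α,β,γ,δ,ε}  = {γ,δ,ε} ∪ {α,β,δ,ε}
  {α,β,δ,ε,ζ}  = {α,β,ζ} ∪ {α,β,δ,ε}
  (now 11)
Pass 3 (3 new):
  {γ}  = ᶜ of {α,β,δ,ε,ζ}
  {ζ}  = ᶜ of {α,β,γ,δ,ε}
  {δ,ε}  = ᶜ of {α,β,γ,ζ}
  (now 14)
Pass 4 adds 2:
  {α,β,γ}  = {γ} ∪ {α,β}
  {δ,ε,ζ}  = {δ,ε} ∪ {ζ}
  (now 16)
Pass 5: no new sets; the family is a σ-algebra.

σ(𝒢) = { {}, {γ}, {ζ}, {α,β}, {γ,ζ}, {δ,ε}, {α,β,γ}, {α,β,ζ}, {γ,δ,ε}, {δ,ε,ζ}, {α,β,γ,ζ}, {α,β,δ,ε}, {γ,δ,ε,ζ}, {α,β,γ,δ,ε}, {α,β,δ,ε,ζ}, Ω }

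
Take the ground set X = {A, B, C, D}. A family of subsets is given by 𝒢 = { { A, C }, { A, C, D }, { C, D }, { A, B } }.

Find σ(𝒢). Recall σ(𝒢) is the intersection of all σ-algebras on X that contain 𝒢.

Begin from { ∅, { A, B }, { A, C }, { C, D }, { A, C, D }, X } (that is, 𝒢 plus ∅ and X).
Round 1: 3 new —
  { B }  = X∖{ A, C, D }
  { B, D }  = X∖{ A, C }
  { A, B, C }  = { A, B } ∪ { A, C }
  |family| = 9
Round 2 adds 3:
  { D }  = X∖{ A, B, C }
  { A, B, D }  = { A, B } ∪ { B, D }
  { B, C, D }  = { C, D } ∪ { B }
  |family| = 12
Round 3: +2 →
  { A }  = X∖{ B, C, D }
  { C }  = X∖{ A, B, D }
  |family| = 14
Round 4 (2 new):
  { A, D }  = { D } ∪ { A }
  { B, C }  = { C } ∪ { B }
  |family| = 16
After Round 5 the family is unchanged; done.

|σ(𝒢)| = 16.  σ(𝒢) = { ∅, { A }, { B }, { C }, { D }, { A, B }, { A, C }, { A, D }, { B, C }, { B, D }, { C, D }, { A, B, C }, { A, B, D }, { A, C, D }, { B, C, D }, X }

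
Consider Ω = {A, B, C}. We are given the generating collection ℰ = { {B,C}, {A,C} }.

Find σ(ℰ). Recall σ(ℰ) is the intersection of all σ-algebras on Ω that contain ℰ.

Seed the family with ℰ together with ∅ and Ω: { ∅, {A,C}, {B,C}, Ω }.
Pass 1 (2 new):
  {A}  = {B,C}ᶜ
  {B}  = {A,C}ᶜ
  (now 6)
Pass 2: 1 new —
  {A,B}  = {B} ∪ {A}
  (now 7)
Pass 3 (1 new):
  {C}  = {A,B}ᶜ
  (now 8)
Pass 4: no new sets; the family is a σ-algebra.

Therefore σ(ℰ) = { ∅, {A}, {B}, {C}, {A,B}, {A,C}, {B,C}, Ω } (|σ(ℰ)| = 8).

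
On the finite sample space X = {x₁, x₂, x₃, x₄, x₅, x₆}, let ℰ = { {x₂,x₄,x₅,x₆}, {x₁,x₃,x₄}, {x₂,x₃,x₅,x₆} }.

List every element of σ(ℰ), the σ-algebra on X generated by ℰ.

σ(ℰ) (16 sets): { {}, {x₁}, {x₃}, {x₄}, {x₁,x₃}, {x₁,x₄}, {x₃,x₄}, {x₁,x₃,x₄}, {x₂,x₅,x₆}, {x₁,x₂,x₅,x₆}, {x₂,x₃,x₅,x₆}, {x₂,x₄,x₅,x₆}, {x₁,x₂,x₃,x₅,x₆}, {x₁,x₂,x₄,x₅,x₆}, {x₂,x₃,x₄,x₅,x₆}, X }

Derivation:
Initial family (5 sets): { {}, {x₁,x₃,x₄}, {x₂,x₃,x₅,x₆}, {x₂,x₄,x₅,x₆}, X }.
Pass 1 adds 4:
  {x₁,x₃}  = ᶜ of {x₂,x₄,x₅,x₆}
  {x₁,x₄}  = ᶜ of {x₂,x₃,x₅,x₆}
  {x₂,x₅,x₆}  = ᶜ of {x₁,x₃,x₄}
  {x₂,x₃,x₄,x₅,x₆}  = {x₂,x₄,x₅,x₆} ∪ {x₂,x₃,x₅,x₆}
  |family| = 9
Pass 2 (3 new):
  {x₁}  = ᶜ of {x₂,x₃,x₄,x₅,x₆}
  {x₁,x₂,x₃,x₅,x₆}  = {x₂,x₅,x₆} ∪ {x₁,x₃}
  {x₁,x₂,x₄,x₅,x₆}  = {x₂,x₅,x₆} ∪ {x₁,x₄}
  |family| = 12
Pass 3 (3 new):
  {x₃}  = ᶜ of {x₁,x₂,x₄,x₅,x₆}
  {x₄}  = ᶜ of {x₁,x₂,x₃,x₅,x₆}
  {x₁,x₂,x₅,x₆}  = {x₂,x₅,x₆} ∪ {x₁}
  |family| = 15
Pass 4: +1 →
  {x₃,x₄}  = ᶜ of {x₁,x₂,x₅,x₆}
  |family| = 16
Pass 5 adds nothing — fixpoint reached.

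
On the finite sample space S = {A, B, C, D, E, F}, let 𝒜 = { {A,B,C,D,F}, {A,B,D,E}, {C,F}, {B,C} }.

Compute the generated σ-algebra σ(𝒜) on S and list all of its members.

σ(𝒜) (32 sets): { ∅, {B}, {C}, {E}, {F}, {A,D}, {B,C}, {B,E}, {B,F}, {C,E}, {C,F}, {E,F}, {A,B,D}, {A,C,D}, {A,D,E}, {A,D,F}, {B,C,E}, {B,C,F}, {B,E,F}, {C,E,F}, {A,B,C,D}, {A,B,D,E}, {A,B,D,F}, {A,C,D,E}, {A,C,D,F}, {A,D,E,F}, {B,C,E,F}, {A,B,C,D,E}, {A,B,C,D,F}, {A,B,D,E,F}, {A,C,D,E,F}, S }

Derivation:
Start: 𝒜 ∪ {∅, S} = { ∅, {B,C}, {C,F}, {A,B,D,E}, {A,B,C,D,F}, S }.
Pass 1: 4 new —
  {E}  = ᶜ of {A,B,C,D,F}
  {B,C,F}  = {B,C} ∪ {C,F}
  {A,D,E,F}  = ᶜ of {B,C}
  {A,B,C,D,E}  = {B,C} ∪ {A,B,D,E}
  (now 10)
Pass 2 adds 7:
  {F}  = ᶜ of {A,B,C,D,E}
  {A,D,E}  = ᶜ of {B,C,F}
  {B,C,E}  = {E} ∪ {B,C}
  {C,E,F}  = {E} ∪ {C,F}
  {B,C,E,F}  = {B,C,F} ∪ {E}
  {A,B,D,E,F}  = {A,D,E,F} ∪ {A,B,D,E}
  {A,C,D,E,F}  = {A,D,E,F} ∪ {C,F}
  (now 17)
Pass 3: +6 →
  {B}  = ᶜ of {A,C,D,E,F}
  {C}  = ᶜ of {A,B,D,E,F}
  {A,D}  = ᶜ of {B,C,E,F}
  {E,F}  = {E} ∪ {F}
  {A,B,D}  = ᶜ of {C,E,F}
  {A,D,F}  = ᶜ of {B,C,E}
  (now 23)
Pass 4: 9 new —
  {B,E}  = {B} ∪ {E}
  {B,F}  = {B} ∪ {F}
  {C,E}  = {E} ∪ {C}
  {A,C,D}  = {C} ∪ {A,D}
  {B,E,F}  = {E,F} ∪ {B}
  {A,B,C,D}  = ᶜ of {E,F}
  {A,B,D,F}  = {B} ∪ {A,D,F}
  {A,C,D,E}  = {A,D,E} ∪ {C}
  {A,C,D,F}  = {A,D,F} ∪ {C}
  (now 32)
Pass 5: stable.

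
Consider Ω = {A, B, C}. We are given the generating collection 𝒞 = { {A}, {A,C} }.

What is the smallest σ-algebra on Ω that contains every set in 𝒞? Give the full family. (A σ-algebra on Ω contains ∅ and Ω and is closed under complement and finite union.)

Take S₀ = 𝒞 ∪ {∅, Ω} = { {}, {A}, {A,C}, Ω }.
Round 1 adds 2:
  {B}  = complement {A,C}
  {B,C}  = complement {A}
  — 6 sets.
Round 2: +1 →
  {A,B}  = {B} ∪ {A}
  — 7 sets.
Round 3 (1 new):
  {C}  = complement {A,B}
  — 8 sets.
Round 4: already closed under ᶜ and ∪.

Therefore σ(𝒞) = { {}, {A}, {B}, {C}, {A,B}, {A,C}, {B,C}, Ω } (|σ(𝒞)| = 8).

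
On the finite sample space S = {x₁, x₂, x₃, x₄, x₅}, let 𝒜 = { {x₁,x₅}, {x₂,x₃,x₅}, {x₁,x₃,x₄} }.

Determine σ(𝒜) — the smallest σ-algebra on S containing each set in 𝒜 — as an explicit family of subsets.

Seed the family with 𝒜 together with ∅ and S: { {}, {x₁,x₅}, {x₁,x₃,x₄}, {x₂,x₃,x₅}, S }.
Pass 1 (5 new):
  {x₁,x₄}  = S∖{x₂,x₃,x₅}
  {x₂,x₅}  = S∖{x₁,x₃,x₄}
  {x₂,x₃,x₄}  = S∖{x₁,x₅}
  {x₁,x₂,x₃,x₅}  = {x₂,x₃,x₅} ∪ {x₁,x₅}
  {x₁,x₃,x₄,x₅}  = {x₁,x₃,x₄} ∪ {x₁,x₅}
Pass 2 (7 new):
  {x₂}  = S∖{x₁,x₃,x₄,x₅}
  {x₄}  = S∖{x₁,x₂,x₃,x₅}
  {x₁,x₂,x₅}  = {x₂,x₅} ∪ {x₁,x₅}
  {x₁,x₄,x₅}  = {x₁,x₄} ∪ {x₁,x₅}
  {x₁,x₂,x₃,x₄}  = {x₂,x₃,x₄} ∪ {x₁,x₃,x₄}
  {x₁,x₂,x₄,x₅}  = {x₂,x₅} ∪ {x₁,x₄}
  {x₂,x₃,x₄,x₅}  = {x₂,x₅} ∪ {x₂,x₃,x₄}
Pass 3: 8 new —
  {x₁}  = S∖{x₂,x₃,x₄,x₅}
  {x₃}  = S∖{x₁,x₂,x₄,x₅}
  {x₅}  = S∖{x₁,x₂,x₃,x₄}
  {x₂,x₃}  = S∖{x₁,x₄,x₅}
  {x₂,x₄}  = {x₄} ∪ {x₂}
  {x₃,x₄}  = S∖{x₁,x₂,x₅}
  {x₁,x₂,x₄}  = {x₁,x₄} ∪ {x₂}
  {x₂,x₄,x₅}  = {x₂,x₅} ∪ {x₄}
Pass 4 (7 new):
  {x₁,x₂}  = {x₂} ∪ {x₁}
  {x₁,x₃}  = S∖{x₂,x₄,x₅}
  {x₃,x₅}  = S∖{x₁,x₂,x₄}
  {x₄,x₅}  = {x₅} ∪ {x₄}
  {x₁,x₂,x₃}  = {x₂,x₃} ∪ {x₁}
  {x₁,x₃,x₅}  = S∖{x₂,x₄}
  {x₃,x₄,x₅}  = {x₃,x₄} ∪ {x₅}
Pass 5: no new sets; the family is a σ-algebra.

σ(𝒜) = { {}, {x₁}, {x₂}, {x₃}, {x₄}, {x₅}, {x₁,x₂}, {x₁,x₃}, {x₁,x₄}, {x₁,x₅}, {x₂,x₃}, {x₂,x₄}, {x₂,x₅}, {x₃,x₄}, {x₃,x₅}, {x₄,x₅}, {x₁,x₂,x₃}, {x₁,x₂,x₄}, {x₁,x₂,x₅}, {x₁,x₃,x₄}, {x₁,x₃,x₅}, {x₁,x₄,x₅}, {x₂,x₃,x₄}, {x₂,x₃,x₅}, {x₂,x₄,x₅}, {x₃,x₄,x₅}, {x₁,x₂,x₃,x₄}, {x₁,x₂,x₃,x₅}, {x₁,x₂,x₄,x₅}, {x₁,x₃,x₄,x₅}, {x₂,x₃,x₄,x₅}, S }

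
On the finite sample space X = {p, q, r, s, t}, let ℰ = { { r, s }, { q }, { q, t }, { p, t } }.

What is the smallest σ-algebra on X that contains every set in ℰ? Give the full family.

σ(ℰ) = { {}, { p }, { q }, { t }, { p, q }, { p, t }, { q, t }, { r, s }, { p, q, t }, { p, r, s }, { q, r, s }, { r, s, t }, { p, q, r, s }, { p, r, s, t }, { q, r, s, t }, X }

Trace:
Take S₀ = ℰ ∪ {∅, X} = { {}, { q }, { p, t }, { q, t }, { r, s }, X }.
Iteration 1 (5 new):
  { p, q, t }  = { r, s }ᶜ
  { p, r, s }  = { q, t }ᶜ
  { q, r, s }  = { p, t }ᶜ
  { p, r, s, t }  = { q }ᶜ
  { q, r, s, t }  = { q, t } ∪ { r, s }
  — 11 sets.
Iteration 2 adds 2:
  { p }  = { q, r, s, t }ᶜ
  { p, q, r, s }  = { q, r, s } ∪ { p, r, s }
  — 13 sets.
Iteration 3. New:
  { t }  = { p, q, r, s }ᶜ
  { p, q }  = { q } ∪ { p }
  — 15 sets.
Iteration 4 (1 new):
  { r, s, t }  = { p, q }ᶜ
  — 16 sets.
Iteration 5: already closed under ᶜ and ∪.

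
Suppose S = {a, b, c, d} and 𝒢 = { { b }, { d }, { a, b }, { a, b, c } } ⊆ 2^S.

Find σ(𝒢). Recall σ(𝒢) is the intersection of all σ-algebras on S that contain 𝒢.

Take S₀ = 𝒢 ∪ {∅, S} = { {}, { b }, { d }, { a, b }, { a, b, c }, S }.
Round 1: +4 →
  { b, d }  = { d } ∪ { b }
  { c, d }  = ᶜ of { a, b }
  { a, b, d }  = { a, b } ∪ { d }
  { a, c, d }  = ᶜ of { b }
  — 10 sets.
Round 2. New:
  { c }  = ᶜ of { a, b, d }
  { a, c }  = ᶜ of { b, d }
  { b, c, d }  = { c, d } ∪ { b }
  — 13 sets.
Round 3: +2 →
  { a }  = ᶜ of { b, c, d }
  { b, c }  = { c } ∪ { b }
  — 15 sets.
Round 4 (1 new):
  { a, d }  = ᶜ of { b, c }
  — 16 sets.
Round 5: closed — nothing new.

Hence σ(𝒢) has 16 members: { {}, { a }, { b }, { c }, { d }, { a, b }, { a, c }, { a, d }, { b, c }, { b, d }, { c, d }, { a, b, c }, { a, b, d }, { a, c, d }, { b, c, d }, S }.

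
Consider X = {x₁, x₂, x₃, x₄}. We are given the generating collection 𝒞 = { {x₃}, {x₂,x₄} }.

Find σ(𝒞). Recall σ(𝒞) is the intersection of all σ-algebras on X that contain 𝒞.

|σ(𝒞)| = 8.  σ(𝒞) = { ∅, {x₁}, {x₃}, {x₁,x₃}, {x₂,x₄}, {x₁,x₂,x₄}, {x₂,x₃,x₄}, X }

Trace:
Seed the family with 𝒞 together with ∅ and X: { ∅, {x₃}, {x₂,x₄}, X }.
Pass 1 adds 3:
  {x₁,x₃}  = X∖{x₂,x₄}
  {x₁,x₂,x₄}  = X∖{x₃}
  {x₂,x₃,x₄}  = {x₃} ∪ {x₂,x₄}
  |family| = 7
Pass 2: 1 new —
  {x₁}  = X∖{x₂,x₃,x₄}
  |family| = 8
After Pass 3 the family is unchanged; done.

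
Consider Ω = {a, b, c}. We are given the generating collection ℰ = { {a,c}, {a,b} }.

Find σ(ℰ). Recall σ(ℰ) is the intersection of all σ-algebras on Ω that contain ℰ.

Answer: σ(ℰ) = { {}, {a}, {b}, {c}, {a,b}, {a,c}, {b,c}, Ω }

Check:
Start: ℰ ∪ {∅, Ω} = { {}, {a,b}, {a,c}, Ω }.
Step 1: 2 new —
  {b}  = Ω∖{a,c}
  {c}  = Ω∖{a,b}
  — 6 sets.
Step 2: +1 →
  {b,c}  = {c} ∪ {b}
  — 7 sets.
Step 3. New:
  {a}  = Ω∖{b,c}
  — 8 sets.
Step 4: no new sets; the family is a σ-algebra.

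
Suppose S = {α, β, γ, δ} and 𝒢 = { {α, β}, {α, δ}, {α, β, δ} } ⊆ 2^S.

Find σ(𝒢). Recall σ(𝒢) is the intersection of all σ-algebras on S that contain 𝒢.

Start: 𝒢 ∪ {∅, S} = { {}, {α, β}, {α, δ}, {α, β, δ}, S }.
Iteration 1: 3 new —
  {γ}  = S∖{α, β, δ}
  {β, γ}  = S∖{α, δ}
  {γ, δ}  = S∖{α, β}
  (now 8)
Iteration 2 adds 3:
  {α, β, γ}  = {γ} ∪ {α, β}
  {α, γ, δ}  = {γ} ∪ {α, δ}
  {β, γ, δ}  = {γ, δ} ∪ {β, γ}
  (now 11)
Iteration 3: 3 new —
  {α}  = S∖{β, γ, δ}
  {β}  = S∖{α, γ, δ}
  {δ}  = S∖{α, β, γ}
  (now 14)
Iteration 4: 2 new —
  {α, γ}  = {γ} ∪ {α}
  {β, δ}  = {δ} ∪ {β}
  (now 16)
After Iteration 5 the family is unchanged; done.

σ(𝒢) = { {}, {α}, {β}, {γ}, {δ}, {α, β}, {α, γ}, {α, δ}, {β, γ}, {β, δ}, {γ, δ}, {α, β, γ}, {α, β, δ}, {α, γ, δ}, {β, γ, δ}, S }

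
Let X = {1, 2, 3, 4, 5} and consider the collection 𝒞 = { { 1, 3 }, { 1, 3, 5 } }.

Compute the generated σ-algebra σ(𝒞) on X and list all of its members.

σ(𝒞) (8 sets): { {  }, { 5 }, { 1, 3 }, { 2, 4 }, { 1, 3, 5 }, { 2, 4, 5 }, { 1, 2, 3, 4 }, X }

Check:
Take S₀ = 𝒞 ∪ {∅, X} = { {  }, { 1, 3 }, { 1, 3, 5 }, X }.
Step 1. New:
  { 2, 4 }  = X∖{ 1, 3, 5 }
  { 2, 4, 5 }  = X∖{ 1, 3 }
  [6 total]
Step 2. New:
  { 1, 2, 3, 4 }  = { 1, 3 } ∪ { 2, 4 }
  [7 total]
Step 3 (1 new):
  { 5 }  = X∖{ 1, 2, 3, 4 }
  [8 total]
Step 4: no new sets; the family is a σ-algebra.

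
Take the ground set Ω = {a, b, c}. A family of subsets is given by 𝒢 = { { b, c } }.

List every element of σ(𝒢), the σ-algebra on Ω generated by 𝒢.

Take S₀ = 𝒢 ∪ {∅, Ω} = { {}, { b, c }, Ω }.
Round 1: +1 →
  { a }  = Ω∖{ b, c }
Round 2: already closed under ᶜ and ∪.

σ(𝒢) = { {}, { a }, { b, c }, Ω }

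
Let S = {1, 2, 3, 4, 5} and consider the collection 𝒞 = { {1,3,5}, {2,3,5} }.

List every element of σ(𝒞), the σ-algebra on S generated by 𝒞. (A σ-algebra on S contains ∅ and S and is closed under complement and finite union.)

Begin from { ∅, {1,3,5}, {2,3,5}, S } (that is, 𝒞 plus ∅ and S).
Iteration 1: 3 new —
  {1,4}  = ᶜ of {2,3,5}
  {2,4}  = ᶜ of {1,3,5}
  {1,2,3,5}  = {1,3,5} ∪ {2,3,5}
  — 7 sets.
Iteration 2 (4 new):
  {4}  = ᶜ of {1,2,3,5}
  {1,2,4}  = {1,4} ∪ {2,4}
  {1,3,4,5}  = {1,4} ∪ {1,3,5}
  {2,3,4,5}  = {2,3,5} ∪ {2,4}
  — 11 sets.
Iteration 3: +3 →
  {1}  = ᶜ of {2,3,4,5}
  {2}  = ᶜ of {1,3,4,5}
  {3,5}  = ᶜ of {1,2,4}
  — 14 sets.
Iteration 4 adds 2:
  {1,2}  = {2} ∪ {1}
  {3,4,5}  = {4} ∪ {3,5}
  — 16 sets.
Iteration 5: closed — nothing new.

Therefore σ(𝒞) = { ∅, {1}, {2}, {4}, {1,2}, {1,4}, {2,4}, {3,5}, {1,2,4}, {1,3,5}, {2,3,5}, {3,4,5}, {1,2,3,5}, {1,3,4,5}, {2,3,4,5}, S } (|σ(𝒞)| = 16).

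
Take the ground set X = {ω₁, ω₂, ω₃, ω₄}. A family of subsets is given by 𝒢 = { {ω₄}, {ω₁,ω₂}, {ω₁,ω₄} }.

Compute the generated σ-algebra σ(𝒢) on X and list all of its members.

Initial family (5 sets): { {}, {ω₄}, {ω₁,ω₂}, {ω₁,ω₄}, X }.
Round 1 adds 4:
  {ω₂,ω₃}  = ᶜ of {ω₁,ω₄}
  {ω₃,ω₄}  = ᶜ of {ω₁,ω₂}
  {ω₁,ω₂,ω₃}  = ᶜ of {ω₄}
  {ω₁,ω₂,ω₄}  = {ω₁,ω₄} ∪ {ω₁,ω₂}
Round 2: 3 new —
  {ω₃}  = ᶜ of {ω₁,ω₂,ω₄}
  {ω₁,ω₃,ω₄}  = {ω₃,ω₄} ∪ {ω₁,ω₄}
  {ω₂,ω₃,ω₄}  = {ω₃,ω₄} ∪ {ω₂,ω₃}
Round 3: +2 →
  {ω₁}  = ᶜ of {ω₂,ω₃,ω₄}
  {ω₂}  = ᶜ of {ω₁,ω₃,ω₄}
Round 4 adds 2:
  {ω₁,ω₃}  = {ω₃} ∪ {ω₁}
  {ω₂,ω₄}  = {ω₄} ∪ {ω₂}
Round 5: stable.

|σ(𝒢)| = 16.  σ(𝒢) = { {}, {ω₁}, {ω₂}, {ω₃}, {ω₄}, {ω₁,ω₂}, {ω₁,ω₃}, {ω₁,ω₄}, {ω₂,ω₃}, {ω₂,ω₄}, {ω₃,ω₄}, {ω₁,ω₂,ω₃}, {ω₁,ω₂,ω₄}, {ω₁,ω₃,ω₄}, {ω₂,ω₃,ω₄}, X }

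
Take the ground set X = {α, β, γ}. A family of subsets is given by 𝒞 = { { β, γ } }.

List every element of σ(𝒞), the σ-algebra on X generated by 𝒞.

Take S₀ = 𝒞 ∪ {∅, X} = { ∅, { β, γ }, X }.
Pass 1. New:
  { α }  = ᶜ of { β, γ }
After Pass 2 the family is unchanged; done.

Hence σ(𝒞) has 4 members: { ∅, { α }, { β, γ }, X }.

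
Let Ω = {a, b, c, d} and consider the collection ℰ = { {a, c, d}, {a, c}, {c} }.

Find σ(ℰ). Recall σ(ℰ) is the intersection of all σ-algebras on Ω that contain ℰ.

|σ(ℰ)| = 16.  σ(ℰ) = { {}, {a}, {b}, {c}, {d}, {a, b}, {a, c}, {a, d}, {b, c}, {b, d}, {c, d}, {a, b, c}, {a, b, d}, {a, c, d}, {b, c, d}, Ω }

Check:
Begin from { {}, {c}, {a, c}, {a, c, d}, Ω } (that is, ℰ plus ∅ and Ω).
Pass 1: 3 new —
  {b}  = complement {a, c, d}
  {b, d}  = complement {a, c}
  {a, b, d}  = complement {c}
  |family| = 8
Pass 2. New:
  {b, c}  = {c} ∪ {b}
  {a, b, c}  = {b} ∪ {a, c}
  {b, c, d}  = {c} ∪ {b, d}
  |family| = 11
Pass 3: 3 new —
  {a}  = complement {b, c, d}
  {d}  = complement {a, b, c}
  {a, d}  = complement {b, c}
  |family| = 14
Pass 4: 2 new —
  {a, b}  = {b} ∪ {a}
  {c, d}  = {c} ∪ {d}
  |family| = 16
After Pass 5 the family is unchanged; done.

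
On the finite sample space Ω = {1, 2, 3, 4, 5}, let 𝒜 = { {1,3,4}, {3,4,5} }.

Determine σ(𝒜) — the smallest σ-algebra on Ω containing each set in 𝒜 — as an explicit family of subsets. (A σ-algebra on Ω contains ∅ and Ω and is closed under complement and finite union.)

Answer: σ(𝒜) = { {}, {1}, {2}, {5}, {1,2}, {1,5}, {2,5}, {3,4}, {1,2,5}, {1,3,4}, {2,3,4}, {3,4,5}, {1,2,3,4}, {1,3,4,5}, {2,3,4,5}, Ω }

Derivation:
Begin from { {}, {1,3,4}, {3,4,5}, Ω } (that is, 𝒜 plus ∅ and Ω).
Round 1 (3 new):
  {1,2}  = {3,4,5}ᶜ
  {2,5}  = {1,3,4}ᶜ
  {1,3,4,5}  = {3,4,5} ∪ {1,3,4}
Round 2. New:
  {2}  = {1,3,4,5}ᶜ
  {1,2,5}  = {2,5} ∪ {1,2}
  {1,2,3,4}  = {1,3,4} ∪ {1,2}
  {2,3,4,5}  = {2,5} ∪ {3,4,5}
Round 3. New:
  {1}  = {2,3,4,5}ᶜ
  {5}  = {1,2,3,4}ᶜ
  {3,4}  = {1,2,5}ᶜ
Round 4 (2 new):
  {1,5}  = {5} ∪ {1}
  {2,3,4}  = {3,4} ∪ {2}
Round 5: already closed under ᶜ and ∪.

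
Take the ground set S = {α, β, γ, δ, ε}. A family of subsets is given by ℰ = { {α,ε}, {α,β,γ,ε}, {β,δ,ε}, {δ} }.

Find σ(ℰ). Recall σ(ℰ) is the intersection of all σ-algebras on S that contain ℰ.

Initial family (6 sets): { {}, {δ}, {α,ε}, {β,δ,ε}, {α,β,γ,ε}, S }.
Iteration 1: 4 new —
  {α,γ}  = ᶜ of {β,δ,ε}
  {α,δ,ε}  = {α,ε} ∪ {δ}
  {β,γ,δ}  = ᶜ of {α,ε}
  {α,β,δ,ε}  = {α,ε} ∪ {β,δ,ε}
  (now 10)
Iteration 2: +7 →
  {γ}  = ᶜ of {α,β,δ,ε}
  {β,γ}  = ᶜ of {α,δ,ε}
  {α,γ,δ}  = {α,γ} ∪ {δ}
  {α,γ,ε}  = {α,γ} ∪ {α,ε}
  {α,β,γ,δ}  = {α,γ} ∪ {β,γ,δ}
  {α,γ,δ,ε}  = {α,δ,ε} ∪ {α,γ}
  {β,γ,δ,ε}  = {β,γ,δ} ∪ {β,δ,ε}
  (now 17)
Iteration 3. New:
  {α}  = ᶜ of {β,γ,δ,ε}
  {β}  = ᶜ of {α,γ,δ,ε}
  {ε}  = ᶜ of {α,β,γ,δ}
  {β,δ}  = ᶜ of {α,γ,ε}
  {β,ε}  = ᶜ of {α,γ,δ}
  {γ,δ}  = {γ} ∪ {δ}
  {α,β,γ}  = {β,γ} ∪ {α,γ}
  (now 24)
Iteration 4 (8 new):
  {α,β}  = {β} ∪ {α}
  {α,δ}  = {δ} ∪ {α}
  {γ,ε}  = {ε} ∪ {γ}
  {δ,ε}  = ᶜ of {α,β,γ}
  {α,β,δ}  = {β,δ} ∪ {α}
  {α,β,ε}  = ᶜ of {γ,δ}
  {β,γ,ε}  = {β,ε} ∪ {γ}
  {γ,δ,ε}  = {γ,δ} ∪ {ε}
  (now 32)
Iteration 5: already closed under ᶜ and ∪.

Therefore σ(ℰ) = { {}, {α}, {β}, {γ}, {δ}, {ε}, {α,β}, {α,γ}, {α,δ}, {α,ε}, {β,γ}, {β,δ}, {β,ε}, {γ,δ}, {γ,ε}, {δ,ε}, {α,β,γ}, {α,β,δ}, {α,β,ε}, {α,γ,δ}, {α,γ,ε}, {α,δ,ε}, {β,γ,δ}, {β,γ,ε}, {β,δ,ε}, {γ,δ,ε}, {α,β,γ,δ}, {α,β,γ,ε}, {α,β,δ,ε}, {α,γ,δ,ε}, {β,γ,δ,ε}, S } (|σ(ℰ)| = 32).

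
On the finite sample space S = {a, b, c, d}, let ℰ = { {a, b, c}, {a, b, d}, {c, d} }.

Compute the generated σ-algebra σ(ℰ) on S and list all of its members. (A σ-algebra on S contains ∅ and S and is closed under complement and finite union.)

Answer: σ(ℰ) = { {}, {c}, {d}, {a, b}, {c, d}, {a, b, c}, {a, b, d}, S }

Derivation:
Initial family (5 sets): { {}, {c, d}, {a, b, c}, {a, b, d}, S }.
Step 1. New:
  {c}  = complement {a, b, d}
  {d}  = complement {a, b, c}
  {a, b}  = complement {c, d}
  (now 8)
Step 2: stable.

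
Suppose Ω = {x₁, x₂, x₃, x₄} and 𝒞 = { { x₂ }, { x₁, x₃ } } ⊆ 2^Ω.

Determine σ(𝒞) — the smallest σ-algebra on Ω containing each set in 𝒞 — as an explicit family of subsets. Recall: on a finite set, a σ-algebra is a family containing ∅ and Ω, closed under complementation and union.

Initial family (4 sets): { ∅, { x₂ }, { x₁, x₃ }, Ω }.
Round 1 adds 3:
  { x₂, x₄ }  = complement { x₁, x₃ }
  { x₁, x₂, x₃ }  = { x₂ } ∪ { x₁, x₃ }
  { x₁, x₃, x₄ }  = complement { x₂ }
  — 7 sets.
Round 2: 1 new —
  { x₄ }  = complement { x₁, x₂, x₃ }
  — 8 sets.
After Round 3 the family is unchanged; done.

|σ(𝒞)| = 8.  σ(𝒞) = { ∅, { x₂ }, { x₄ }, { x₁, x₃ }, { x₂, x₄ }, { x₁, x₂, x₃ }, { x₁, x₃, x₄ }, Ω }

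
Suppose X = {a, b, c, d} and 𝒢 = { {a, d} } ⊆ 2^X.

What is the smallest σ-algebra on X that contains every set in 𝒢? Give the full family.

Answer: σ(𝒢) = { {}, {a, d}, {b, c}, X }

Check:
Start: 𝒢 ∪ {∅, X} = { {}, {a, d}, X }.
Pass 1: +1 →
  {b, c}  = {a, d}ᶜ
  (now 4)
Pass 2: closed — nothing new.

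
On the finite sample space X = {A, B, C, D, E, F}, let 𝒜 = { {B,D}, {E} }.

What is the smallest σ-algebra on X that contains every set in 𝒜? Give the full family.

σ(𝒜) (8 sets): { {}, {E}, {B,D}, {A,C,F}, {B,D,E}, {A,C,E,F}, {A,B,C,D,F}, X }

Derivation:
Begin from { {}, {E}, {B,D}, X } (that is, 𝒜 plus ∅ and X).
Step 1: +3 →
  {B,D,E}  = {E} ∪ {B,D}
  {A,C,E,F}  = {B,D}ᶜ
  {A,B,C,D,F}  = {E}ᶜ
  (now 7)
Step 2: +1 →
  {A,C,F}  = {B,D,E}ᶜ
  (now 8)
Step 3: no new sets; the family is a σ-algebra.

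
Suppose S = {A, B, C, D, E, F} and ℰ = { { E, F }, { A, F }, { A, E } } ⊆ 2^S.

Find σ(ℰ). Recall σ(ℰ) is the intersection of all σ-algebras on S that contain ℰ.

Initial family (5 sets): { {  }, { A, E }, { A, F }, { E, F }, S }.
Pass 1. New:
  { A, E, F }  = { E, F } ∪ { A, E }
  { A, B, C, D }  = { E, F }ᶜ
  { B, C, D, E }  = { A, F }ᶜ
  { B, C, D, F }  = { A, E }ᶜ
  |family| = 9
Pass 2 adds 4:
  { B, C, D }  = { A, E, F }ᶜ
  { A, B, C, D, E }  = { B, C, D, E } ∪ { A, E }
  { A, B, C, D, F }  = { A, F } ∪ { B, C, D, F }
  { B, C, D, E, F }  = { E, F } ∪ { B, C, D, E }
  |family| = 13
Pass 3 adds 3:
  { A }  = { B, C, D, E, F }ᶜ
  { E }  = { A, B, C, D, F }ᶜ
  { F }  = { A, B, C, D, E }ᶜ
  |family| = 16
Pass 4: closed — nothing new.

Therefore σ(ℰ) = { {  }, { A }, { E }, { F }, { A, E }, { A, F }, { E, F }, { A, E, F }, { B, C, D }, { A, B, C, D }, { B, C, D, E }, { B, C, D, F }, { A, B, C, D, E }, { A, B, C, D, F }, { B, C, D, E, F }, S } (|σ(ℰ)| = 16).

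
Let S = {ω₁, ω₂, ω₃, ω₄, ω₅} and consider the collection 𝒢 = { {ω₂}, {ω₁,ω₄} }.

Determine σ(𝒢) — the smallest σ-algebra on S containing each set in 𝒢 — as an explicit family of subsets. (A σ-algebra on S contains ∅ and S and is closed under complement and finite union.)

|σ(𝒢)| = 8.  σ(𝒢) = { {}, {ω₂}, {ω₁,ω₄}, {ω₃,ω₅}, {ω₁,ω₂,ω₄}, {ω₂,ω₃,ω₅}, {ω₁,ω₃,ω₄,ω₅}, S }

Derivation:
Take S₀ = 𝒢 ∪ {∅, S} = { {}, {ω₂}, {ω₁,ω₄}, S }.
Round 1: 3 new —
  {ω₁,ω₂,ω₄}  = {ω₂} ∪ {ω₁,ω₄}
  {ω₂,ω₃,ω₅}  = complement {ω₁,ω₄}
  {ω₁,ω₃,ω₄,ω₅}  = complement {ω₂}
  [7 total]
Round 2. New:
  {ω₃,ω₅}  = complement {ω₁,ω₂,ω₄}
  [8 total]
After Round 3 the family is unchanged; done.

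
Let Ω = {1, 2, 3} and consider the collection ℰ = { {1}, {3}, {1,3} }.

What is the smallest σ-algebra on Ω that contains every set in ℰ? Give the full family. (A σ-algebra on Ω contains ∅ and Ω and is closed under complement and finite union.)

Seed the family with ℰ together with ∅ and Ω: { {}, {1}, {3}, {1,3}, Ω }.
Round 1 adds 3:
  {2}  = {1,3}ᶜ
  {1,2}  = {3}ᶜ
  {2,3}  = {1}ᶜ
  [8 total]
Round 2: closed — nothing new.

σ(ℰ) = { {}, {1}, {2}, {3}, {1,2}, {1,3}, {2,3}, Ω }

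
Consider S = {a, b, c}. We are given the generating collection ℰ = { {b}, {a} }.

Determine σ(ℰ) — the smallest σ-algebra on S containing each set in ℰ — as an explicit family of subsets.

Seed the family with ℰ together with ∅ and S: { {}, {a}, {b}, S }.
Step 1: +3 →
  {a,b}  = {b} ∪ {a}
  {a,c}  = {b}ᶜ
  {b,c}  = {a}ᶜ
  — 7 sets.
Step 2 adds 1:
  {c}  = {a,b}ᶜ
  — 8 sets.
Step 3: stable.

σ(ℰ) = { {}, {a}, {b}, {c}, {a,b}, {a,c}, {b,c}, S }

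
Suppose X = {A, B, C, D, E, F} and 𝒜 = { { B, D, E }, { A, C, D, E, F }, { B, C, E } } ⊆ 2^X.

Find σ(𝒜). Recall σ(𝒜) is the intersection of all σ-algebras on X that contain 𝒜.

Seed the family with 𝒜 together with ∅ and X: { ∅, { B, C, E }, { B, D, E }, { A, C, D, E, F }, X }.
Step 1: 4 new —
  { B }  = ᶜ of { A, C, D, E, F }
  { A, C, F }  = ᶜ of { B, D, E }
  { A, D, F }  = ᶜ of { B, C, E }
  { B, C, D, E }  = { B, C, E } ∪ { B, D, E }
Step 2 adds 6:
  { A, F }  = ᶜ of { B, C, D, E }
  { A, B, C, F }  = { A, C, F } ∪ { B }
  { A, B, D, F }  = { B } ∪ { A, D, F }
  { A, C, D, F }  = { A, C, F } ∪ { A, D, F }
  { A, B, C, E, F }  = { A, C, F } ∪ { B, C, E }
  { A, B, D, E, F }  = { A, D, F } ∪ { B, D, E }
Step 3: 7 new —
  { C }  = ᶜ of { A, B, D, E, F }
  { D }  = ᶜ of { A, B, C, E, F }
  { B, E }  = ᶜ of { A, C, D, F }
  { C, E }  = ᶜ of { A, B, D, F }
  { D, E }  = ᶜ of { A, B, C, F }
  { A, B, F }  = { A, F } ∪ { B }
  { A, B, C, D, F }  = { A, B, D, F } ∪ { A, C, F }
Step 4 adds 8:
  { E }  = ᶜ of { A, B, C, D, F }
  { B, C }  = { B } ∪ { C }
  { B, D }  = { B } ∪ { D }
  { C, D }  = { C } ∪ { D }
  { C, D, E }  = ᶜ of { A, B, F }
  { A, B, E, F }  = { B, E } ∪ { A, F }
  { A, C, E, F }  = { A, C, F } ∪ { C, E }
  { A, D, E, F }  = { A, F } ∪ { D, E }
Step 5. New:
  { A, E, F }  = { A, F } ∪ { E }
  { B, C, D }  = { C, D } ∪ { B }
Step 6: closed — nothing new.

Therefore σ(𝒜) = { ∅, { B }, { C }, { D }, { E }, { A, F }, { B, C }, { B, D }, { B, E }, { C, D }, { C, E }, { D, E }, { A, B, F }, { A, C, F }, { A, D, F }, { A, E, F }, { B, C, D }, { B, C, E }, { B, D, E }, { C, D, E }, { A, B, C, F }, { A, B, D, F }, { A, B, E, F }, { A, C, D, F }, { A, C, E, F }, { A, D, E, F }, { B, C, D, E }, { A, B, C, D, F }, { A, B, C, E, F }, { A, B, D, E, F }, { A, C, D, E, F }, X } (|σ(𝒜)| = 32).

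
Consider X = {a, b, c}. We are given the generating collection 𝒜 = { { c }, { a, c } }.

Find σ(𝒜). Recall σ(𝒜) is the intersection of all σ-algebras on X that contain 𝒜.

Take S₀ = 𝒜 ∪ {∅, X} = { {}, { c }, { a, c }, X }.
Round 1. New:
  { b }  = complement { a, c }
  { a, b }  = complement { c }
  — 6 sets.
Round 2 adds 1:
  { b, c }  = { c } ∪ { b }
  — 7 sets.
Round 3. New:
  { a }  = complement { b, c }
  — 8 sets.
Round 4 adds nothing — fixpoint reached.

|σ(𝒜)| = 8.  σ(𝒜) = { {}, { a }, { b }, { c }, { a, b }, { a, c }, { b, c }, X }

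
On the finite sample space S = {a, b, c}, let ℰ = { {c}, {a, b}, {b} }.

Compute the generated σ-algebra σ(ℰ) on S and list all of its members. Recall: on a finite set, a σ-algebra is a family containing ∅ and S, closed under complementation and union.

Seed the family with ℰ together with ∅ and S: { ∅, {b}, {c}, {a, b}, S }.
Step 1. New:
  {a, c}  = complement {b}
  {b, c}  = {c} ∪ {b}
  |family| = 7
Step 2 adds 1:
  {a}  = complement {b, c}
  |family| = 8
Step 3: stable.

Therefore σ(ℰ) = { ∅, {a}, {b}, {c}, {a, b}, {a, c}, {b, c}, S } (|σ(ℰ)| = 8).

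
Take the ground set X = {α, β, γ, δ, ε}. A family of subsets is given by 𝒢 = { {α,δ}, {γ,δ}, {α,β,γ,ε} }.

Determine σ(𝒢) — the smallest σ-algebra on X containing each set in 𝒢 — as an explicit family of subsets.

|σ(𝒢)| = 16.  σ(𝒢) = { {}, {α}, {γ}, {δ}, {α,γ}, {α,δ}, {β,ε}, {γ,δ}, {α,β,ε}, {α,γ,δ}, {β,γ,ε}, {β,δ,ε}, {α,β,γ,ε}, {α,β,δ,ε}, {β,γ,δ,ε}, X }

Trace:
Initial family (5 sets): { {}, {α,δ}, {γ,δ}, {α,β,γ,ε}, X }.
Step 1 adds 4:
  {δ}  = {α,β,γ,ε}ᶜ
  {α,β,ε}  = {γ,δ}ᶜ
  {α,γ,δ}  = {γ,δ} ∪ {α,δ}
  {β,γ,ε}  = {α,δ}ᶜ
Step 2 (3 new):
  {β,ε}  = {α,γ,δ}ᶜ
  {α,β,δ,ε}  = {α,β,ε} ∪ {α,δ}
  {β,γ,δ,ε}  = {γ,δ} ∪ {β,γ,ε}
Step 3: 3 new —
  {α}  = {β,γ,δ,ε}ᶜ
  {γ}  = {α,β,δ,ε}ᶜ
  {β,δ,ε}  = {β,ε} ∪ {δ}
Step 4 adds 1:
  {α,γ}  = {β,δ,ε}ᶜ
Step 5: closed — nothing new.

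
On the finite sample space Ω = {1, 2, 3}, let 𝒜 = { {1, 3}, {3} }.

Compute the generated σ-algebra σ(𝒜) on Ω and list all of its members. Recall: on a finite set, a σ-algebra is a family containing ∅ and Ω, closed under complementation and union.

σ(𝒜) = { {}, {1}, {2}, {3}, {1, 2}, {1, 3}, {2, 3}, Ω }

Trace:
Seed the family with 𝒜 together with ∅ and Ω: { {}, {3}, {1, 3}, Ω }.
Pass 1: 2 new —
  {2}  = ᶜ of {1, 3}
  {1, 2}  = ᶜ of {3}
  (now 6)
Pass 2 adds 1:
  {2, 3}  = {3} ∪ {2}
  (now 7)
Pass 3: +1 →
  {1}  = ᶜ of {2, 3}
  (now 8)
Pass 4: stable.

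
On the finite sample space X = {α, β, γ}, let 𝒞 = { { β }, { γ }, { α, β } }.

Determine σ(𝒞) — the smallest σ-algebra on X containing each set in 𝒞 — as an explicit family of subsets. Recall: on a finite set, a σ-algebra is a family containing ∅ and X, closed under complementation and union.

Seed the family with 𝒞 together with ∅ and X: { {}, { β }, { γ }, { α, β }, X }.
Round 1 adds 2:
  { α, γ }  = X∖{ β }
  { β, γ }  = { γ } ∪ { β }
  (now 7)
Round 2 adds 1:
  { α }  = X∖{ β, γ }
  (now 8)
Round 3: closed — nothing new.

Hence σ(𝒞) has 8 members: { {}, { α }, { β }, { γ }, { α, β }, { α, γ }, { β, γ }, X }.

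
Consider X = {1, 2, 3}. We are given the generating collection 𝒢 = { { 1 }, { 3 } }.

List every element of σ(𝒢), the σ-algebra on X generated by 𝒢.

σ(𝒢) (8 sets): { {}, { 1 }, { 2 }, { 3 }, { 1, 2 }, { 1, 3 }, { 2, 3 }, X }

Derivation:
Begin from { {}, { 1 }, { 3 }, X } (that is, 𝒢 plus ∅ and X).
Step 1. New:
  { 1, 2 }  = complement { 3 }
  { 1, 3 }  = { 3 } ∪ { 1 }
  { 2, 3 }  = complement { 1 }
  — 7 sets.
Step 2 (1 new):
  { 2 }  = complement { 1, 3 }
  — 8 sets.
Step 3: no new sets; the family is a σ-algebra.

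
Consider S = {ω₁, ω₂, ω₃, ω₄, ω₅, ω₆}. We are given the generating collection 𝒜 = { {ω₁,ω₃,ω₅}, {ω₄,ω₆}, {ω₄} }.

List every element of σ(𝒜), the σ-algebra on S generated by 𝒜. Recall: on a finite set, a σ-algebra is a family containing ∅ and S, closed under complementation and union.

|σ(𝒜)| = 16.  σ(𝒜) = { {}, {ω₂}, {ω₄}, {ω₆}, {ω₂,ω₄}, {ω₂,ω₆}, {ω₄,ω₆}, {ω₁,ω₃,ω₅}, {ω₂,ω₄,ω₆}, {ω₁,ω₂,ω₃,ω₅}, {ω₁,ω₃,ω₄,ω₅}, {ω₁,ω₃,ω₅,ω₆}, {ω₁,ω₂,ω₃,ω₄,ω₅}, {ω₁,ω₂,ω₃,ω₅,ω₆}, {ω₁,ω₃,ω₄,ω₅,ω₆}, S }

Trace:
Begin from { {}, {ω₄}, {ω₄,ω₆}, {ω₁,ω₃,ω₅}, S } (that is, 𝒜 plus ∅ and S).
Step 1. New:
  {ω₂,ω₄,ω₆}  = S∖{ω₁,ω₃,ω₅}
  {ω₁,ω₂,ω₃,ω₅}  = S∖{ω₄,ω₆}
  {ω₁,ω₃,ω₄,ω₅}  = {ω₄} ∪ {ω₁,ω₃,ω₅}
  {ω₁,ω₂,ω₃,ω₅,ω₆}  = S∖{ω₄}
  {ω₁,ω₃,ω₄,ω₅,ω₆}  = {ω₁,ω₃,ω₅} ∪ {ω₄,ω₆}
Step 2 (3 new):
  {ω₂}  = S∖{ω₁,ω₃,ω₄,ω₅,ω₆}
  {ω₂,ω₆}  = S∖{ω₁,ω₃,ω₄,ω₅}
  {ω₁,ω₂,ω₃,ω₄,ω₅}  = {ω₁,ω₃,ω₄,ω₅} ∪ {ω₁,ω₂,ω₃,ω₅}
Step 3 adds 2:
  {ω₆}  = S∖{ω₁,ω₂,ω₃,ω₄,ω₅}
  {ω₂,ω₄}  = {ω₄} ∪ {ω₂}
Step 4. New:
  {ω₁,ω₃,ω₅,ω₆}  = S∖{ω₂,ω₄}
Step 5: no new sets; the family is a σ-algebra.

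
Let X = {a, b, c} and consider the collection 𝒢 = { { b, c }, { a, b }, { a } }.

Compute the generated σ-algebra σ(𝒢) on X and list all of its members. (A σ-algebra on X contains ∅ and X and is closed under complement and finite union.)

Seed the family with 𝒢 together with ∅ and X: { {}, { a }, { a, b }, { b, c }, X }.
Pass 1: +1 →
  { c }  = ᶜ of { a, b }
  |family| = 6
Pass 2. New:
  { a, c }  = { c } ∪ { a }
  |family| = 7
Pass 3 adds 1:
  { b }  = ᶜ of { a, c }
  |family| = 8
Pass 4: stable.

Therefore σ(𝒢) = { {}, { a }, { b }, { c }, { a, b }, { a, c }, { b, c }, X } (|σ(𝒢)| = 8).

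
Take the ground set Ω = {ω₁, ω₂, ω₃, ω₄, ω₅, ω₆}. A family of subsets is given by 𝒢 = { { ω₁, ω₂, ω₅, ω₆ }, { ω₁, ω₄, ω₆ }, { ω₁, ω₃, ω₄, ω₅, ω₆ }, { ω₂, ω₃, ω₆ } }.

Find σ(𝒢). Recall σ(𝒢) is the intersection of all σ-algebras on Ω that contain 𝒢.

Start: 𝒢 ∪ {∅, Ω} = { ∅, { ω₁, ω₄, ω₆ }, { ω₂, ω₃, ω₆ }, { ω₁, ω₂, ω₅, ω₆ }, { ω₁, ω₃, ω₄, ω₅, ω₆ }, Ω }.
Step 1 adds 7:
  { ω₂ }  = ᶜ of { ω₁, ω₃, ω₄, ω₅, ω₆ }
  { ω₃, ω₄ }  = ᶜ of { ω₁, ω₂, ω₅, ω₆ }
  { ω₁, ω₄, ω₅ }  = ᶜ of { ω₂, ω₃, ω₆ }
  { ω₂, ω₃, ω₅ }  = ᶜ of { ω₁, ω₄, ω₆ }
  { ω₁, ω₂, ω₃, ω₄, ω₆ }  = { ω₂, ω₃, ω₆ } ∪ { ω₁, ω₄, ω₆ }
  { ω₁, ω₂, ω₃, ω₅, ω₆ }  = { ω₂, ω₃, ω₆ } ∪ { ω₁, ω₂, ω₅, ω₆ }
  { ω₁, ω₂, ω₄, ω₅, ω₆ }  = { ω₁, ω₄, ω₆ } ∪ { ω₁, ω₂, ω₅, ω₆ }
  — 13 sets.
Step 2 adds 13:
  { ω₃ }  = ᶜ of { ω₁, ω₂, ω₄, ω₅, ω₆ }
  { ω₄ }  = ᶜ of { ω₁, ω₂, ω₃, ω₅, ω₆ }
  { ω₅ }  = ᶜ of { ω₁, ω₂, ω₃, ω₄, ω₆ }
  { ω₂, ω₃, ω₄ }  = { ω₃, ω₄ } ∪ { ω₂ }
  { ω₁, ω₂, ω₄, ω₅ }  = { ω₁, ω₄, ω₅ } ∪ { ω₂ }
  { ω₁, ω₂, ω₄, ω₆ }  = { ω₂ } ∪ { ω₁, ω₄, ω₆ }
  { ω₁, ω₃, ω₄, ω₅ }  = { ω₁, ω₄, ω₅ } ∪ { ω₃, ω₄ }
  { ω₁, ω₃, ω₄, ω₆ }  = { ω₃, ω₄ } ∪ { ω₁, ω₄, ω₆ }
  { ω₁, ω₄, ω₅, ω₆ }  = { ω₁, ω₄, ω₅ } ∪ { ω₁, ω₄, ω₆ }
  { ω₂, ω₃, ω₄, ω₅ }  = { ω₃, ω₄ } ∪ { ω₂, ω₃, ω₅ }
  { ω₂, ω₃, ω₄, ω₆ }  = { ω₃, ω₄ } ∪ { ω₂, ω₃, ω₆ }
  { ω₂, ω₃, ω₅, ω₆ }  = { ω₂, ω₃, ω₆ } ∪ { ω₂, ω₃, ω₅ }
  { ω₁, ω₂, ω₃, ω₄, ω₅ }  = { ω₁, ω₄, ω₅ } ∪ { ω₂, ω₃, ω₅ }
  — 26 sets.
Step 3 (14 new):
  { ω₆ }  = ᶜ of { ω₁, ω₂, ω₃, ω₄, ω₅ }
  { ω₁, ω₄ }  = ᶜ of { ω₂, ω₃, ω₅, ω₆ }
  { ω₁, ω₅ }  = ᶜ of { ω₂, ω₃, ω₄, ω₆ }
  { ω₁, ω₆ }  = ᶜ of { ω₂, ω₃, ω₄, ω₅ }
  { ω₂, ω₃ }  = ᶜ of { ω₁, ω₄, ω₅, ω₆ }
  { ω₂, ω₄ }  = { ω₂ } ∪ { ω₄ }
  { ω₂, ω₅ }  = ᶜ of { ω₁, ω₃, ω₄, ω₆ }
  { ω₂, ω₆ }  = ᶜ of { ω₁, ω₃, ω₄, ω₅ }
  { ω₃, ω₅ }  = ᶜ of { ω₁, ω₂, ω₄, ω₆ }
  { ω₃, ω₆ }  = ᶜ of { ω₁, ω₂, ω₄, ω₅ }
  { ω₄, ω₅ }  = { ω₅ } ∪ { ω₄ }
  { ω₁, ω₅, ω₆ }  = ᶜ of { ω₂, ω₃, ω₄ }
  { ω₃, ω₄, ω₅ }  = { ω₃, ω₄ } ∪ { ω₅ }
  { ω₂, ω₃, ω₄, ω₅, ω₆ }  = { ω₃, ω₄ } ∪ { ω₂, ω₃, ω₅, ω₆ }
  — 40 sets.
Step 4. New:
  { ω₁ }  = ᶜ of { ω₂, ω₃, ω₄, ω₅, ω₆ }
  { ω₄, ω₆ }  = { ω₄ } ∪ { ω₆ }
  { ω₅, ω₆ }  = { ω₆ } ∪ { ω₅ }
  { ω₁, ω₂, ω₄ }  = { ω₂ } ∪ { ω₁, ω₄ }
  { ω₁, ω₂, ω₅ }  = { ω₂ } ∪ { ω₁, ω₅ }
  { ω₁, ω₂, ω₆ }  = ᶜ of { ω₃, ω₄, ω₅ }
  { ω₁, ω₃, ω₄ }  = { ω₃, ω₄ } ∪ { ω₁, ω₄ }
  { ω₁, ω₃, ω₅ }  = { ω₃, ω₅ } ∪ { ω₁, ω₅ }
  { ω₁, ω₃, ω₆ }  = { ω₁, ω₆ } ∪ { ω₃ }
  { ω₂, ω₄, ω₅ }  = { ω₂ } ∪ { ω₄, ω₅ }
  { ω₂, ω₄, ω₆ }  = { ω₂, ω₆ } ∪ { ω₄ }
  { ω₂, ω₅, ω₆ }  = { ω₂, ω₆ } ∪ { ω₂, ω₅ }
  { ω₃, ω₄, ω₆ }  = { ω₃, ω₄ } ∪ { ω₃, ω₆ }
  { ω₃, ω₅, ω₆ }  = { ω₃, ω₅ } ∪ { ω₃, ω₆ }
  { ω₄, ω₅, ω₆ }  = { ω₄, ω₅ } ∪ { ω₆ }
  { ω₁, ω₂, ω₃, ω₄ }  = { ω₂, ω₃ } ∪ { ω₁, ω₄ }
  { ω₁, ω₂, ω₃, ω₅ }  = { ω₂, ω₃ } ∪ { ω₁, ω₅ }
  { ω₁, ω₂, ω₃, ω₆ }  = ᶜ of { ω₄, ω₅ }
  { ω₁, ω₃, ω₅, ω₆ }  = ᶜ of { ω₂, ω₄ }
  { ω₂, ω₄, ω₅, ω₆ }  = { ω₄, ω₅ } ∪ { ω₂, ω₆ }
  { ω₃, ω₄, ω₅, ω₆ }  = { ω₄, ω₅ } ∪ { ω₃, ω₆ }
  — 61 sets.
Step 5: 3 new —
  { ω₁, ω₂ }  = ᶜ of { ω₃, ω₄, ω₅, ω₆ }
  { ω₁, ω₃ }  = ᶜ of { ω₂, ω₄, ω₅, ω₆ }
  { ω₁, ω₂, ω₃ }  = ᶜ of { ω₄, ω₅, ω₆ }
  — 64 sets.
After Step 6 the family is unchanged; done.

Therefore σ(𝒢) = { ∅, { ω₁ }, { ω₂ }, { ω₃ }, { ω₄ }, { ω₅ }, { ω₆ }, { ω₁, ω₂ }, { ω₁, ω₃ }, { ω₁, ω₄ }, { ω₁, ω₅ }, { ω₁, ω₆ }, { ω₂, ω₃ }, { ω₂, ω₄ }, { ω₂, ω₅ }, { ω₂, ω₆ }, { ω₃, ω₄ }, { ω₃, ω₅ }, { ω₃, ω₆ }, { ω₄, ω₅ }, { ω₄, ω₆ }, { ω₅, ω₆ }, { ω₁, ω₂, ω₃ }, { ω₁, ω₂, ω₄ }, { ω₁, ω₂, ω₅ }, { ω₁, ω₂, ω₆ }, { ω₁, ω₃, ω₄ }, { ω₁, ω₃, ω₅ }, { ω₁, ω₃, ω₆ }, { ω₁, ω₄, ω₅ }, { ω₁, ω₄, ω₆ }, { ω₁, ω₅, ω₆ }, { ω₂, ω₃, ω₄ }, { ω₂, ω₃, ω₅ }, { ω₂, ω₃, ω₆ }, { ω₂, ω₄, ω₅ }, { ω₂, ω₄, ω₆ }, { ω₂, ω₅, ω₆ }, { ω₃, ω₄, ω₅ }, { ω₃, ω₄, ω₆ }, { ω₃, ω₅, ω₆ }, { ω₄, ω₅, ω₆ }, { ω₁, ω₂, ω₃, ω₄ }, { ω₁, ω₂, ω₃, ω₅ }, { ω₁, ω₂, ω₃, ω₆ }, { ω₁, ω₂, ω₄, ω₅ }, { ω₁, ω₂, ω₄, ω₆ }, { ω₁, ω₂, ω₅, ω₆ }, { ω₁, ω₃, ω₄, ω₅ }, { ω₁, ω₃, ω₄, ω₆ }, { ω₁, ω₃, ω₅, ω₆ }, { ω₁, ω₄, ω₅, ω₆ }, { ω₂, ω₃, ω₄, ω₅ }, { ω₂, ω₃, ω₄, ω₆ }, { ω₂, ω₃, ω₅, ω₆ }, { ω₂, ω₄, ω₅, ω₆ }, { ω₃, ω₄, ω₅, ω₆ }, { ω₁, ω₂, ω₃, ω₄, ω₅ }, { ω₁, ω₂, ω₃, ω₄, ω₆ }, { ω₁, ω₂, ω₃, ω₅, ω₆ }, { ω₁, ω₂, ω₄, ω₅, ω₆ }, { ω₁, ω₃, ω₄, ω₅, ω₆ }, { ω₂, ω₃, ω₄, ω₅, ω₆ }, Ω } (|σ(𝒢)| = 64).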